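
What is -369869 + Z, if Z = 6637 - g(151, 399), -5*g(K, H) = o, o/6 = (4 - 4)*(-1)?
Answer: -363232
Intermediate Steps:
o = 0 (o = 6*((4 - 4)*(-1)) = 6*(0*(-1)) = 6*0 = 0)
g(K, H) = 0 (g(K, H) = -⅕*0 = 0)
Z = 6637 (Z = 6637 - 1*0 = 6637 + 0 = 6637)
-369869 + Z = -369869 + 6637 = -363232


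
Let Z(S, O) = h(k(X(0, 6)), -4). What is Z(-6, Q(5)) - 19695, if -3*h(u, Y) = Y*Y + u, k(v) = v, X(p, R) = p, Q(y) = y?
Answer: -59101/3 ≈ -19700.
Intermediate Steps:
h(u, Y) = -u/3 - Y²/3 (h(u, Y) = -(Y*Y + u)/3 = -(Y² + u)/3 = -(u + Y²)/3 = -u/3 - Y²/3)
Z(S, O) = -16/3 (Z(S, O) = -⅓*0 - ⅓*(-4)² = 0 - ⅓*16 = 0 - 16/3 = -16/3)
Z(-6, Q(5)) - 19695 = -16/3 - 19695 = -59101/3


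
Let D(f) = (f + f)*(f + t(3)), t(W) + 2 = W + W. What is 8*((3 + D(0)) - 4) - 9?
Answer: -17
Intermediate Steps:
t(W) = -2 + 2*W (t(W) = -2 + (W + W) = -2 + 2*W)
D(f) = 2*f*(4 + f) (D(f) = (f + f)*(f + (-2 + 2*3)) = (2*f)*(f + (-2 + 6)) = (2*f)*(f + 4) = (2*f)*(4 + f) = 2*f*(4 + f))
8*((3 + D(0)) - 4) - 9 = 8*((3 + 2*0*(4 + 0)) - 4) - 9 = 8*((3 + 2*0*4) - 4) - 9 = 8*((3 + 0) - 4) - 9 = 8*(3 - 4) - 9 = 8*(-1) - 9 = -8 - 9 = -17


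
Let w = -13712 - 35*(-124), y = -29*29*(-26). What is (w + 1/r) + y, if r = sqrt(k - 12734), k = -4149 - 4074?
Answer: 12494 - I*sqrt(20957)/20957 ≈ 12494.0 - 0.0069077*I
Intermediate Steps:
k = -8223
y = 21866 (y = -841*(-26) = 21866)
r = I*sqrt(20957) (r = sqrt(-8223 - 12734) = sqrt(-20957) = I*sqrt(20957) ≈ 144.77*I)
w = -9372 (w = -13712 + 4340 = -9372)
(w + 1/r) + y = (-9372 + 1/(I*sqrt(20957))) + 21866 = (-9372 - I*sqrt(20957)/20957) + 21866 = 12494 - I*sqrt(20957)/20957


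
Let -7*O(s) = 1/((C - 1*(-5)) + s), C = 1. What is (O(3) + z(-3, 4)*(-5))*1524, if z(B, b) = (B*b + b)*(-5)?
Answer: -6401308/21 ≈ -3.0482e+5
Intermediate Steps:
O(s) = -1/(7*(6 + s)) (O(s) = -1/(7*((1 - 1*(-5)) + s)) = -1/(7*((1 + 5) + s)) = -1/(7*(6 + s)))
z(B, b) = -5*b - 5*B*b (z(B, b) = (b + B*b)*(-5) = -5*b - 5*B*b)
(O(3) + z(-3, 4)*(-5))*1524 = (-1/(42 + 7*3) - 5*4*(1 - 3)*(-5))*1524 = (-1/(42 + 21) - 5*4*(-2)*(-5))*1524 = (-1/63 + 40*(-5))*1524 = (-1*1/63 - 200)*1524 = (-1/63 - 200)*1524 = -12601/63*1524 = -6401308/21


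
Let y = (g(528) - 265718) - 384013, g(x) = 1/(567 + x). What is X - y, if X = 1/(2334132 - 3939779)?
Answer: 1142346299291173/1758183465 ≈ 6.4973e+5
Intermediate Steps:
y = -711455444/1095 (y = (1/(567 + 528) - 265718) - 384013 = (1/1095 - 265718) - 384013 = -290961209/1095 - 384013 = -711455444/1095 ≈ -6.4973e+5)
X = -1/1605647 (X = 1/(-1605647) = -1/1605647 ≈ -6.2280e-7)
X - y = -1/1605647 - 1*(-711455444/1095) = -1/1605647 + 711455444/1095 = 1142346299291173/1758183465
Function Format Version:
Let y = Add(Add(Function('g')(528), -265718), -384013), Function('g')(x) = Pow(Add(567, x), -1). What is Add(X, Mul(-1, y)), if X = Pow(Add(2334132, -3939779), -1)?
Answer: Rational(1142346299291173, 1758183465) ≈ 6.4973e+5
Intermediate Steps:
y = Rational(-711455444, 1095) (y = Add(Add(Pow(Add(567, 528), -1), -265718), -384013) = Add(Add(Pow(1095, -1), -265718), -384013) = Add(Add(Rational(1, 1095), -265718), -384013) = Add(Rational(-290961209, 1095), -384013) = Rational(-711455444, 1095) ≈ -6.4973e+5)
X = Rational(-1, 1605647) (X = Pow(-1605647, -1) = Rational(-1, 1605647) ≈ -6.2280e-7)
Add(X, Mul(-1, y)) = Add(Rational(-1, 1605647), Mul(-1, Rational(-711455444, 1095))) = Add(Rational(-1, 1605647), Rational(711455444, 1095)) = Rational(1142346299291173, 1758183465)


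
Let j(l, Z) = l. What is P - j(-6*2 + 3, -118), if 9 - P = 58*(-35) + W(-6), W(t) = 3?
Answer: 2045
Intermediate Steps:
P = 2036 (P = 9 - (58*(-35) + 3) = 9 - (-2030 + 3) = 9 - 1*(-2027) = 9 + 2027 = 2036)
P - j(-6*2 + 3, -118) = 2036 - (-6*2 + 3) = 2036 - (-12 + 3) = 2036 - 1*(-9) = 2036 + 9 = 2045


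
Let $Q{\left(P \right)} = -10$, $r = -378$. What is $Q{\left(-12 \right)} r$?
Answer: $3780$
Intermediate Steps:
$Q{\left(-12 \right)} r = \left(-10\right) \left(-378\right) = 3780$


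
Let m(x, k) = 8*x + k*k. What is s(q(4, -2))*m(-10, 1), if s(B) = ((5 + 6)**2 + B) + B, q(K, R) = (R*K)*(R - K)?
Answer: -17143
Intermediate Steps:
q(K, R) = K*R*(R - K) (q(K, R) = (K*R)*(R - K) = K*R*(R - K))
m(x, k) = k**2 + 8*x (m(x, k) = 8*x + k**2 = k**2 + 8*x)
s(B) = 121 + 2*B (s(B) = (11**2 + B) + B = (121 + B) + B = 121 + 2*B)
s(q(4, -2))*m(-10, 1) = (121 + 2*(4*(-2)*(-2 - 1*4)))*(1**2 + 8*(-10)) = (121 + 2*(4*(-2)*(-2 - 4)))*(1 - 80) = (121 + 2*(4*(-2)*(-6)))*(-79) = (121 + 2*48)*(-79) = (121 + 96)*(-79) = 217*(-79) = -17143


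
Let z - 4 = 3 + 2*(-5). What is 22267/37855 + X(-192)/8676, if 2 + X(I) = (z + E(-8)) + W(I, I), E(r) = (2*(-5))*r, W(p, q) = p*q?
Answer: 530504779/109476660 ≈ 4.8458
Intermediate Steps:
z = -3 (z = 4 + (3 + 2*(-5)) = 4 + (3 - 10) = 4 - 7 = -3)
E(r) = -10*r
X(I) = 75 + I**2 (X(I) = -2 + ((-3 - 10*(-8)) + I*I) = -2 + ((-3 + 80) + I**2) = -2 + (77 + I**2) = 75 + I**2)
22267/37855 + X(-192)/8676 = 22267/37855 + (75 + (-192)**2)/8676 = 22267*(1/37855) + (75 + 36864)*(1/8676) = 22267/37855 + 36939*(1/8676) = 22267/37855 + 12313/2892 = 530504779/109476660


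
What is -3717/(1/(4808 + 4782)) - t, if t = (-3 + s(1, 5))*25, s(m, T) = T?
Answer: -35646080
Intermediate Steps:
t = 50 (t = (-3 + 5)*25 = 2*25 = 50)
-3717/(1/(4808 + 4782)) - t = -3717/(1/(4808 + 4782)) - 1*50 = -3717/(1/9590) - 50 = -3717/1/9590 - 50 = -3717*9590 - 50 = -35646030 - 50 = -35646080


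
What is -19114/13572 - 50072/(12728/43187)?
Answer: -1834321445525/10796526 ≈ -1.6990e+5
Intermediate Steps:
-19114/13572 - 50072/(12728/43187) = -19114*1/13572 - 50072/(12728*(1/43187)) = -9557/6786 - 50072/12728/43187 = -9557/6786 - 50072*43187/12728 = -9557/6786 - 270307433/1591 = -1834321445525/10796526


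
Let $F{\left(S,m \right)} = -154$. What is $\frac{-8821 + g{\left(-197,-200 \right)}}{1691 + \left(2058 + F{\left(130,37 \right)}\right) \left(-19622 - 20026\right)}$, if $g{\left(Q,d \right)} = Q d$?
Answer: $- \frac{30579}{75488101} \approx -0.00040508$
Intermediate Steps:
$\frac{-8821 + g{\left(-197,-200 \right)}}{1691 + \left(2058 + F{\left(130,37 \right)}\right) \left(-19622 - 20026\right)} = \frac{-8821 - -39400}{1691 + \left(2058 - 154\right) \left(-19622 - 20026\right)} = \frac{-8821 + 39400}{1691 + 1904 \left(-39648\right)} = \frac{30579}{1691 - 75489792} = \frac{30579}{-75488101} = 30579 \left(- \frac{1}{75488101}\right) = - \frac{30579}{75488101}$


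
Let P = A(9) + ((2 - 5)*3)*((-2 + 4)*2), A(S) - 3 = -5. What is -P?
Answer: 38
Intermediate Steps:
A(S) = -2 (A(S) = 3 - 5 = -2)
P = -38 (P = -2 + ((2 - 5)*3)*((-2 + 4)*2) = -2 + (-3*3)*(2*2) = -2 - 9*4 = -2 - 36 = -38)
-P = -1*(-38) = 38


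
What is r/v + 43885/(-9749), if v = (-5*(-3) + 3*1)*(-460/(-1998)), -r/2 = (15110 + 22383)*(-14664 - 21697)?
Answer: 1475261663025697/2242270 ≈ 6.5793e+8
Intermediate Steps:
r = 2726565946 (r = -2*(15110 + 22383)*(-14664 - 21697) = -74986*(-36361) = -2*(-1363282973) = 2726565946)
v = 460/111 (v = (15 + 3)*(-460*(-1/1998)) = 18*(230/999) = 460/111 ≈ 4.1441)
r/v + 43885/(-9749) = 2726565946/(460/111) + 43885/(-9749) = 2726565946*(111/460) + 43885*(-1/9749) = 151324410003/230 - 43885/9749 = 1475261663025697/2242270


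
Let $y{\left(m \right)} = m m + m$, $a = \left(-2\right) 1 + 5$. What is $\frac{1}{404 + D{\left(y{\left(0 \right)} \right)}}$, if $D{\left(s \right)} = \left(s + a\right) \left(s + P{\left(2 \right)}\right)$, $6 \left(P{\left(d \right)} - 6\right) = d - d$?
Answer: $\frac{1}{422} \approx 0.0023697$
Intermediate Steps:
$a = 3$ ($a = -2 + 5 = 3$)
$y{\left(m \right)} = m + m^{2}$ ($y{\left(m \right)} = m^{2} + m = m + m^{2}$)
$P{\left(d \right)} = 6$ ($P{\left(d \right)} = 6 + \frac{d - d}{6} = 6 + \frac{1}{6} \cdot 0 = 6 + 0 = 6$)
$D{\left(s \right)} = \left(3 + s\right) \left(6 + s\right)$ ($D{\left(s \right)} = \left(s + 3\right) \left(s + 6\right) = \left(3 + s\right) \left(6 + s\right)$)
$\frac{1}{404 + D{\left(y{\left(0 \right)} \right)}} = \frac{1}{404 + \left(18 + \left(0 \left(1 + 0\right)\right)^{2} + 9 \cdot 0 \left(1 + 0\right)\right)} = \frac{1}{404 + \left(18 + \left(0 \cdot 1\right)^{2} + 9 \cdot 0 \cdot 1\right)} = \frac{1}{404 + \left(18 + 0^{2} + 9 \cdot 0\right)} = \frac{1}{404 + \left(18 + 0 + 0\right)} = \frac{1}{404 + 18} = \frac{1}{422}$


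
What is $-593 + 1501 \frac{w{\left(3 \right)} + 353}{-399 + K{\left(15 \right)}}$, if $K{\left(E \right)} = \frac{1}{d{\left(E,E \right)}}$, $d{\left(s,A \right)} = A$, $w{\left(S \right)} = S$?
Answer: $- \frac{2890963}{1496} \approx -1932.5$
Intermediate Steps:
$K{\left(E \right)} = \frac{1}{E}$
$-593 + 1501 \frac{w{\left(3 \right)} + 353}{-399 + K{\left(15 \right)}} = -593 + 1501 \frac{3 + 353}{-399 + \frac{1}{15}} = -593 + 1501 \frac{356}{-399 + \frac{1}{15}} = -593 + 1501 \frac{356}{- \frac{5984}{15}} = -593 + 1501 \cdot 356 \left(- \frac{15}{5984}\right) = -593 + 1501 \left(- \frac{1335}{1496}\right) = -593 - \frac{2003835}{1496} = - \frac{2890963}{1496}$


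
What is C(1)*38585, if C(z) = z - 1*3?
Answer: -77170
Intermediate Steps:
C(z) = -3 + z (C(z) = z - 3 = -3 + z)
C(1)*38585 = (-3 + 1)*38585 = -2*38585 = -77170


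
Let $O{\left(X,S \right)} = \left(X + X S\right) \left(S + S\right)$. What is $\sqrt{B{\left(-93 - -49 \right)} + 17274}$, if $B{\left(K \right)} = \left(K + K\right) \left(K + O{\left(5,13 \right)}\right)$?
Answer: $3 i \sqrt{15446} \approx 372.85 i$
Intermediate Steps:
$O{\left(X,S \right)} = 2 S \left(X + S X\right)$ ($O{\left(X,S \right)} = \left(X + S X\right) 2 S = 2 S \left(X + S X\right)$)
$B{\left(K \right)} = 2 K \left(1820 + K\right)$ ($B{\left(K \right)} = \left(K + K\right) \left(K + 2 \cdot 13 \cdot 5 \left(1 + 13\right)\right) = 2 K \left(K + 2 \cdot 13 \cdot 5 \cdot 14\right) = 2 K \left(K + 1820\right) = 2 K \left(1820 + K\right)$)
$\sqrt{B{\left(-93 - -49 \right)} + 17274} = \sqrt{2 \left(-93 - -49\right) \left(1820 - 44\right) + 17274} = \sqrt{2 \left(-93 + 49\right) \left(1820 + \left(-93 + 49\right)\right) + 17274} = \sqrt{2 \left(-44\right) \left(1820 - 44\right) + 17274} = \sqrt{2 \left(-44\right) 1776 + 17274} = \sqrt{-156288 + 17274} = \sqrt{-139014} = 3 i \sqrt{15446}$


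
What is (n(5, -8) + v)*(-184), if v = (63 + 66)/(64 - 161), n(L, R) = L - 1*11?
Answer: 130824/97 ≈ 1348.7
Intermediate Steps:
n(L, R) = -11 + L (n(L, R) = L - 11 = -11 + L)
v = -129/97 (v = 129/(-97) = 129*(-1/97) = -129/97 ≈ -1.3299)
(n(5, -8) + v)*(-184) = ((-11 + 5) - 129/97)*(-184) = (-6 - 129/97)*(-184) = -711/97*(-184) = 130824/97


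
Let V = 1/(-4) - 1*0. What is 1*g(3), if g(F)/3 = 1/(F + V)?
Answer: 12/11 ≈ 1.0909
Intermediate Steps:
V = -1/4 (V = -1/4 + 0 = -1/4 ≈ -0.25000)
g(F) = 3/(-1/4 + F) (g(F) = 3/(F - 1/4) = 3/(-1/4 + F))
1*g(3) = 1*(12/(-1 + 4*3)) = 1*(12/(-1 + 12)) = 1*(12/11) = 12/11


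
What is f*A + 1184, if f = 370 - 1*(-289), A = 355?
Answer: 235129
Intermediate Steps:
f = 659 (f = 370 + 289 = 659)
f*A + 1184 = 659*355 + 1184 = 233945 + 1184 = 235129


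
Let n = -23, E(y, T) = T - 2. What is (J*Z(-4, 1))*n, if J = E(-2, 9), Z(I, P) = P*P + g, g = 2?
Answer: -483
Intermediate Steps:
Z(I, P) = 2 + P**2 (Z(I, P) = P*P + 2 = P**2 + 2 = 2 + P**2)
E(y, T) = -2 + T
J = 7 (J = -2 + 9 = 7)
(J*Z(-4, 1))*n = (7*(2 + 1**2))*(-23) = (7*(2 + 1))*(-23) = (7*3)*(-23) = 21*(-23) = -483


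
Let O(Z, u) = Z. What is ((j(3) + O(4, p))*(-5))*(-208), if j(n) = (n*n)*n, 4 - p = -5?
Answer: 32240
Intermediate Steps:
p = 9 (p = 4 - 1*(-5) = 4 + 5 = 9)
j(n) = n³ (j(n) = n²*n = n³)
((j(3) + O(4, p))*(-5))*(-208) = ((3³ + 4)*(-5))*(-208) = ((27 + 4)*(-5))*(-208) = (31*(-5))*(-208) = -155*(-208) = 32240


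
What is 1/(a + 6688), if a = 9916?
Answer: 1/16604 ≈ 6.0226e-5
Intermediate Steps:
1/(a + 6688) = 1/(9916 + 6688) = 1/16604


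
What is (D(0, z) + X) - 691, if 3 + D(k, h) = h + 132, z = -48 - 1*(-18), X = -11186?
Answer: -11778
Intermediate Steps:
z = -30 (z = -48 + 18 = -30)
D(k, h) = 129 + h (D(k, h) = -3 + (h + 132) = -3 + (132 + h) = 129 + h)
(D(0, z) + X) - 691 = ((129 - 30) - 11186) - 691 = (99 - 11186) - 691 = -11087 - 691 = -11778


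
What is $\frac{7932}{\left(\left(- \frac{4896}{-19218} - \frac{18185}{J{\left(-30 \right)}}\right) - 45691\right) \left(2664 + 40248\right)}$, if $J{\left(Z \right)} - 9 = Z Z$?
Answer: $- \frac{641506449}{158640997281856} \approx -4.0438 \cdot 10^{-6}$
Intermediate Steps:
$J{\left(Z \right)} = 9 + Z^{2}$ ($J{\left(Z \right)} = 9 + Z Z = 9 + Z^{2}$)
$\frac{7932}{\left(\left(- \frac{4896}{-19218} - \frac{18185}{J{\left(-30 \right)}}\right) - 45691\right) \left(2664 + 40248\right)} = \frac{7932}{\left(\left(- \frac{4896}{-19218} - \frac{18185}{9 + \left(-30\right)^{2}}\right) - 45691\right) \left(2664 + 40248\right)} = \frac{7932}{\left(\left(\left(-4896\right) \left(- \frac{1}{19218}\right) - \frac{18185}{9 + 900}\right) - 45691\right) 42912} = \frac{7932}{\left(\left(\frac{816}{3203} - \frac{18185}{909}\right) - 45691\right) 42912} = \frac{7932}{\left(- \frac{57504811}{2911527} - 45691\right) 42912} = \frac{7932}{\left(- \frac{133088084968}{2911527}\right) 42912} = \frac{7932}{- \frac{634563989127424}{323503}} = 7932 \left(- \frac{323503}{634563989127424}\right) = - \frac{641506449}{158640997281856}$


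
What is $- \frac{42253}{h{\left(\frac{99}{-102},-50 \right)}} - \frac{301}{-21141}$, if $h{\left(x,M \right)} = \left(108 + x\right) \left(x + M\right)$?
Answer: $\frac{344839706825}{44441109189} \approx 7.7595$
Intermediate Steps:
$h{\left(x,M \right)} = \left(108 + x\right) \left(M + x\right)$
$- \frac{42253}{h{\left(\frac{99}{-102},-50 \right)}} - \frac{301}{-21141} = - \frac{42253}{\left(\frac{99}{-102}\right)^{2} + 108 \left(-50\right) + 108 \frac{99}{-102} - 50 \frac{99}{-102}} - \frac{301}{-21141} = - \frac{42253}{\left(99 \left(- \frac{1}{102}\right)\right)^{2} - 5400 + 108 \cdot 99 \left(- \frac{1}{102}\right) - 50 \cdot 99 \left(- \frac{1}{102}\right)} - - \frac{301}{21141} = - \frac{42253}{\left(- \frac{33}{34}\right)^{2} - 5400 + 108 \left(- \frac{33}{34}\right) - - \frac{825}{17}} + \frac{301}{21141} = - \frac{42253}{\frac{1089}{1156} - 5400 - \frac{1782}{17} + \frac{825}{17}} + \frac{301}{21141} = - \frac{42253}{- \frac{6306387}{1156}} + \frac{301}{21141} = \left(-42253\right) \left(- \frac{1156}{6306387}\right) + \frac{301}{21141} = \frac{48844468}{6306387} + \frac{301}{21141} = \frac{344839706825}{44441109189}$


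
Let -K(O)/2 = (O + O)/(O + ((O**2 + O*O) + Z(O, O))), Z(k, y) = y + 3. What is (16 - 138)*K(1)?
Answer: 488/7 ≈ 69.714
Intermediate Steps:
Z(k, y) = 3 + y
K(O) = -4*O/(3 + 2*O + 2*O**2) (K(O) = -2*(O + O)/(O + ((O**2 + O*O) + (3 + O))) = -2*2*O/(O + ((O**2 + O**2) + (3 + O))) = -2*2*O/(O + (2*O**2 + (3 + O))) = -2*2*O/(O + (3 + O + 2*O**2)) = -2*2*O/(3 + 2*O + 2*O**2) = -4*O/(3 + 2*O + 2*O**2))
(16 - 138)*K(1) = (16 - 138)*(-4*1/(3 + 2*1 + 2*1**2)) = -(-488)/(3 + 2 + 2*1) = -(-488)/(3 + 2 + 2) = -(-488)/7 = -122*(-4/7) = 488/7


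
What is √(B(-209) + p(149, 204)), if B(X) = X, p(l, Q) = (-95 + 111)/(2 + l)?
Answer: I*√4762993/151 ≈ 14.453*I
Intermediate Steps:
p(l, Q) = 16/(2 + l)
√(B(-209) + p(149, 204)) = √(-209 + 16/(2 + 149)) = √(-209 + 16/151) = √(-31543/151) = I*√4762993/151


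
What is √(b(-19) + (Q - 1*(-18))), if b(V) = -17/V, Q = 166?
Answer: √66747/19 ≈ 13.598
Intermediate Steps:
√(b(-19) + (Q - 1*(-18))) = √(-17/(-19) + (166 - 1*(-18))) = √(-17*(-1/19) + (166 + 18)) = √(17/19 + 184) = √(3513/19) = √66747/19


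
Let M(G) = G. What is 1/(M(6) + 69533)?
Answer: 1/69539 ≈ 1.4380e-5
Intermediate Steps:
1/(M(6) + 69533) = 1/(6 + 69533) = 1/69539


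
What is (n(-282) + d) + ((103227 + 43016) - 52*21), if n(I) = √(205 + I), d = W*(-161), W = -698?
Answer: 257529 + I*√77 ≈ 2.5753e+5 + 8.775*I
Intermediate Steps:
d = 112378 (d = -698*(-161) = 112378)
(n(-282) + d) + ((103227 + 43016) - 52*21) = (√(205 - 282) + 112378) + ((103227 + 43016) - 52*21) = (√(-77) + 112378) + (146243 - 1092) = (I*√77 + 112378) + 145151 = (112378 + I*√77) + 145151 = 257529 + I*√77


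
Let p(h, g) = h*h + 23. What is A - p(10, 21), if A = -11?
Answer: -134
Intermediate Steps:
p(h, g) = 23 + h² (p(h, g) = h² + 23 = 23 + h²)
A - p(10, 21) = -11 - (23 + 10²) = -11 - (23 + 100) = -11 - 1*123 = -11 - 123 = -134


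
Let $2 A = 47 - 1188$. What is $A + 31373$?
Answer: $\frac{61605}{2} \approx 30803.0$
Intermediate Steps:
$A = - \frac{1141}{2}$ ($A = \frac{47 - 1188}{2} = \frac{1}{2} \left(-1141\right) = - \frac{1141}{2} \approx -570.5$)
$A + 31373 = - \frac{1141}{2} + 31373 = \frac{61605}{2}$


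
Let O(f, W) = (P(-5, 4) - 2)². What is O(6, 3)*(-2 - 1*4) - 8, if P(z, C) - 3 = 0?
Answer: -14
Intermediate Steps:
P(z, C) = 3 (P(z, C) = 3 + 0 = 3)
O(f, W) = 1 (O(f, W) = (3 - 2)² = 1² = 1)
O(6, 3)*(-2 - 1*4) - 8 = 1*(-2 - 1*4) - 8 = 1*(-2 - 4) - 8 = 1*(-6) - 8 = -6 - 8 = -14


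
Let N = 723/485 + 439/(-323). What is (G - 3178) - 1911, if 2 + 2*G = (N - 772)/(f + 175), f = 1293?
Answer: -1170605417123/229969540 ≈ -5090.3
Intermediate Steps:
N = 20614/156655 (N = 723*(1/485) + 439*(-1/323) = 723/485 - 439/323 = 20614/156655 ≈ 0.13159)
G = -290428063/229969540 (G = -1 + ((20614/156655 - 772)/(1293 + 175))/2 = -1 + (-120917046/156655/1468)/2 = -1 + (-120917046/156655*1/1468)/2 = -1 + (1/2)*(-60458523/114984770) = -1 - 60458523/229969540 = -290428063/229969540 ≈ -1.2629)
(G - 3178) - 1911 = (-290428063/229969540 - 3178) - 1911 = -731133626183/229969540 - 1911 = -1170605417123/229969540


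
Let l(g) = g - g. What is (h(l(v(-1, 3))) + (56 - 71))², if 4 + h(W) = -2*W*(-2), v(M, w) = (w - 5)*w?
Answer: 361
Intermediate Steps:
v(M, w) = w*(-5 + w) (v(M, w) = (-5 + w)*w = w*(-5 + w))
l(g) = 0
h(W) = -4 + 4*W (h(W) = -4 - 2*W*(-2) = -4 + 4*W)
(h(l(v(-1, 3))) + (56 - 71))² = ((-4 + 4*0) + (56 - 71))² = ((-4 + 0) - 15)² = (-4 - 15)² = (-19)² = 361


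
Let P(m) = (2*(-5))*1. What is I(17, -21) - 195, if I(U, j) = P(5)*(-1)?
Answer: -185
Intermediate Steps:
P(m) = -10 (P(m) = -10*1 = -10)
I(U, j) = 10 (I(U, j) = -10*(-1) = 10)
I(17, -21) - 195 = 10 - 195 = -185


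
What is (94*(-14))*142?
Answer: -186872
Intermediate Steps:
(94*(-14))*142 = -1316*142 = -186872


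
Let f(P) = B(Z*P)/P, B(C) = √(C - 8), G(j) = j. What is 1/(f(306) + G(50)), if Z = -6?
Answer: 1170450/58522961 - 153*I*√461/58522961 ≈ 0.02 - 5.6133e-5*I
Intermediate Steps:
B(C) = √(-8 + C)
f(P) = √(-8 - 6*P)/P
1/(f(306) + G(50)) = 1/(√(-8 - 6*306)/306 + 50) = 1/(√(-8 - 1836)/306 + 50) = 1/(√(-1844)/306 + 50) = 1/((2*I*√461)/306 + 50) = 1/(I*√461/153 + 50) = 1/(50 + I*√461/153)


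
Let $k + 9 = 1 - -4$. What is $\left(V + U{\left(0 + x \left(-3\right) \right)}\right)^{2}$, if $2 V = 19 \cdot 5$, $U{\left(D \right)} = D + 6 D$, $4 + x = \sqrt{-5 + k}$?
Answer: $\frac{53293}{4} - 16569 i \approx 13323.0 - 16569.0 i$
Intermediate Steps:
$k = -4$ ($k = -9 + \left(1 - -4\right) = -9 + \left(1 + 4\right) = -9 + 5 = -4$)
$x = -4 + 3 i$ ($x = -4 + \sqrt{-5 - 4} = -4 + \sqrt{-9} = -4 + 3 i \approx -4.0 + 3.0 i$)
$U{\left(D \right)} = 7 D$
$V = \frac{95}{2}$ ($V = \frac{19 \cdot 5}{2} = \frac{1}{2} \cdot 95 = \frac{95}{2} \approx 47.5$)
$\left(V + U{\left(0 + x \left(-3\right) \right)}\right)^{2} = \left(\frac{95}{2} + 7 \left(0 + \left(-4 + 3 i\right) \left(-3\right)\right)\right)^{2} = \left(\frac{95}{2} + 7 \left(0 + \left(12 - 9 i\right)\right)\right)^{2} = \left(\frac{95}{2} + 7 \left(12 - 9 i\right)\right)^{2} = \left(\frac{95}{2} + \left(84 - 63 i\right)\right)^{2} = \left(\frac{263}{2} - 63 i\right)^{2}$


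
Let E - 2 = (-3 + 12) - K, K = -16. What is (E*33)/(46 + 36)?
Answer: 891/82 ≈ 10.866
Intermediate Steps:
E = 27 (E = 2 + ((-3 + 12) - 1*(-16)) = 2 + (9 + 16) = 2 + 25 = 27)
(E*33)/(46 + 36) = (27*33)/(46 + 36) = 891/82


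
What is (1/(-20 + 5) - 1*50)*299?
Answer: -224549/15 ≈ -14970.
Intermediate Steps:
(1/(-20 + 5) - 1*50)*299 = (1/(-15) - 50)*299 = (-1/15 - 50)*299 = -751/15*299 = -224549/15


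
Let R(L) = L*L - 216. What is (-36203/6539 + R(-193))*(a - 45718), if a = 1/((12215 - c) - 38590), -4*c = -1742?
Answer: -593550168879169920/350627719 ≈ -1.6928e+9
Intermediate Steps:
c = 871/2 (c = -¼*(-1742) = 871/2 ≈ 435.50)
R(L) = -216 + L² (R(L) = L² - 216 = -216 + L²)
a = -2/53621 (a = 1/((12215 - 1*871/2) - 38590) = 1/((12215 - 871/2) - 38590) = 1/(23559/2 - 38590) = 1/(-53621/2) = -2/53621 ≈ -3.7299e-5)
(-36203/6539 + R(-193))*(a - 45718) = (-36203/6539 + (-216 + (-193)²))*(-2/53621 - 45718) = (-36203*1/6539 + (-216 + 37249))*(-2451444880/53621) = (-36203/6539 + 37033)*(-2451444880/53621) = (242122584/6539)*(-2451444880/53621) = -593550168879169920/350627719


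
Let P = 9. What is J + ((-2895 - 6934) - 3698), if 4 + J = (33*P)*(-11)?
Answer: -16798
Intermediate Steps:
J = -3271 (J = -4 + (33*9)*(-11) = -4 + 297*(-11) = -4 - 3267 = -3271)
J + ((-2895 - 6934) - 3698) = -3271 + ((-2895 - 6934) - 3698) = -3271 + (-9829 - 3698) = -3271 - 13527 = -16798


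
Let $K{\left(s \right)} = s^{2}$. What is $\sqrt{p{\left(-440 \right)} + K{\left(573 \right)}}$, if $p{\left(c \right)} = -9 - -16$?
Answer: $4 \sqrt{20521} \approx 573.01$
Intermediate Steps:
$p{\left(c \right)} = 7$ ($p{\left(c \right)} = -9 + 16 = 7$)
$\sqrt{p{\left(-440 \right)} + K{\left(573 \right)}} = \sqrt{7 + 573^{2}} = \sqrt{7 + 328329} = \sqrt{328336} = 4 \sqrt{20521}$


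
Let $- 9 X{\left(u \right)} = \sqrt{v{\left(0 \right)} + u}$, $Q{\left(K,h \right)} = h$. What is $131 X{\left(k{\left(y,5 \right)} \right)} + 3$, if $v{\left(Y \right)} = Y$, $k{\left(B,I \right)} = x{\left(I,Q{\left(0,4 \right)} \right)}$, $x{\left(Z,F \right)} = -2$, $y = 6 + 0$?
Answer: $3 - \frac{131 i \sqrt{2}}{9} \approx 3.0 - 20.585 i$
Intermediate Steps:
$y = 6$
$k{\left(B,I \right)} = -2$
$X{\left(u \right)} = - \frac{\sqrt{u}}{9}$ ($X{\left(u \right)} = - \frac{\sqrt{0 + u}}{9} = - \frac{\sqrt{u}}{9}$)
$131 X{\left(k{\left(y,5 \right)} \right)} + 3 = 131 \left(- \frac{\sqrt{-2}}{9}\right) + 3 = 131 \left(- \frac{i \sqrt{2}}{9}\right) + 3 = - \frac{131 i \sqrt{2}}{9} + 3 = 3 - \frac{131 i \sqrt{2}}{9}$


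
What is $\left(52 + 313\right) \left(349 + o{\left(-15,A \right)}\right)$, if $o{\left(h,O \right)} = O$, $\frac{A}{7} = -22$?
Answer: $71175$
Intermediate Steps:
$A = -154$ ($A = 7 \left(-22\right) = -154$)
$\left(52 + 313\right) \left(349 + o{\left(-15,A \right)}\right) = \left(52 + 313\right) \left(349 - 154\right) = 365 \cdot 195 = 71175$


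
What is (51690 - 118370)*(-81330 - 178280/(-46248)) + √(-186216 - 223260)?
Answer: 31349364952600/5781 + 2*I*√102369 ≈ 5.4228e+9 + 639.9*I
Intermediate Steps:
(51690 - 118370)*(-81330 - 178280/(-46248)) + √(-186216 - 223260) = -66680*(-81330 - 178280*(-1/46248)) + √(-409476) = -66680*(-81330 + 22285/5781) + 2*I*√102369 = -66680*(-470146445/5781) + 2*I*√102369 = 31349364952600/5781 + 2*I*√102369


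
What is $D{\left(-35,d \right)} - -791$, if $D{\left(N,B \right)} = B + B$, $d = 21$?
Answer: $833$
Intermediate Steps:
$D{\left(N,B \right)} = 2 B$
$D{\left(-35,d \right)} - -791 = 2 \cdot 21 - -791 = 42 + 791 = 833$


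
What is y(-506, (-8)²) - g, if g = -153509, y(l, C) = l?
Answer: 153003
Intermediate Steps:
y(-506, (-8)²) - g = -506 - 1*(-153509) = -506 + 153509 = 153003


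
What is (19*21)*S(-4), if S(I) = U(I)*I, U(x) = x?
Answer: 6384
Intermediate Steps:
S(I) = I**2 (S(I) = I*I = I**2)
(19*21)*S(-4) = (19*21)*(-4)**2 = 399*16 = 6384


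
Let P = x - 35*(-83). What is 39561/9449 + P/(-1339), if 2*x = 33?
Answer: 50733851/25304422 ≈ 2.0049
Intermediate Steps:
x = 33/2 (x = (½)*33 = 33/2 ≈ 16.500)
P = 5843/2 (P = 33/2 - 35*(-83) = 33/2 + 2905 = 5843/2 ≈ 2921.5)
39561/9449 + P/(-1339) = 39561/9449 + (5843/2)/(-1339) = 39561*(1/9449) + (5843/2)*(-1/1339) = 39561/9449 - 5843/2678 = 50733851/25304422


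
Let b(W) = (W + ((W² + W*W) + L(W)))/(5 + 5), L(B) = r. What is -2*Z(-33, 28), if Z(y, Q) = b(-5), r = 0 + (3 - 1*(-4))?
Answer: -52/5 ≈ -10.400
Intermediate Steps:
r = 7 (r = 0 + (3 + 4) = 0 + 7 = 7)
L(B) = 7
b(W) = 7/10 + W²/5 + W/10 (b(W) = (W + ((W² + W*W) + 7))/(5 + 5) = (W + ((W² + W²) + 7))/10 = (W + (2*W² + 7))*(⅒) = (W + (7 + 2*W²))*(⅒) = (7 + W + 2*W²)*(⅒) = 7/10 + W²/5 + W/10)
Z(y, Q) = 26/5 (Z(y, Q) = 7/10 + (⅕)*(-5)² + (⅒)*(-5) = 7/10 + (⅕)*25 - ½ = 7/10 + 5 - ½ = 26/5)
-2*Z(-33, 28) = -2*26/5 = -52/5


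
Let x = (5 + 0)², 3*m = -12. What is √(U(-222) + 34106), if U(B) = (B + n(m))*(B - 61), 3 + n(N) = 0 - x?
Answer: 2*√26214 ≈ 323.81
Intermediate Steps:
m = -4 (m = (⅓)*(-12) = -4)
x = 25 (x = 5² = 25)
n(N) = -28 (n(N) = -3 + (0 - 1*25) = -3 + (0 - 25) = -3 - 25 = -28)
U(B) = (-61 + B)*(-28 + B) (U(B) = (B - 28)*(B - 61) = (-28 + B)*(-61 + B) = (-61 + B)*(-28 + B))
√(U(-222) + 34106) = √((1708 + (-222)² - 89*(-222)) + 34106) = √((1708 + 49284 + 19758) + 34106) = √(70750 + 34106) = √104856 = 2*√26214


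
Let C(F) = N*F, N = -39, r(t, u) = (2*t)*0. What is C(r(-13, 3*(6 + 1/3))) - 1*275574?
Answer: -275574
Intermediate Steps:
r(t, u) = 0
C(F) = -39*F
C(r(-13, 3*(6 + 1/3))) - 1*275574 = -39*0 - 1*275574 = 0 - 275574 = -275574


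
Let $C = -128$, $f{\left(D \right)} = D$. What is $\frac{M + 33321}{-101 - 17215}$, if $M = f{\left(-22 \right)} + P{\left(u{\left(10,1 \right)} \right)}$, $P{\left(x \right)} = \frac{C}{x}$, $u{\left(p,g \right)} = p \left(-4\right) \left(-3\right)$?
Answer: $- \frac{499469}{259740} \approx -1.923$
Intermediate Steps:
$u{\left(p,g \right)} = 12 p$ ($u{\left(p,g \right)} = - 4 p \left(-3\right) = 12 p$)
$P{\left(x \right)} = - \frac{128}{x}$
$M = - \frac{346}{15}$ ($M = -22 - \frac{128}{12 \cdot 10} = -22 - \frac{128}{120} = -22 - \frac{16}{15} = - \frac{346}{15} \approx -23.067$)
$\frac{M + 33321}{-101 - 17215} = \frac{- \frac{346}{15} + 33321}{-101 - 17215} = \frac{499469}{15 \left(-17316\right)} = \frac{499469}{15} \left(- \frac{1}{17316}\right) = - \frac{499469}{259740}$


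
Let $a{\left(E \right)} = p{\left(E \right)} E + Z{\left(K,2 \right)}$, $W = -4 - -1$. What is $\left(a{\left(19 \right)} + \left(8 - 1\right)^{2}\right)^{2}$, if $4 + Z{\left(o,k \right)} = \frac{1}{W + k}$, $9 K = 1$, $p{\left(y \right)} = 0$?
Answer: $1936$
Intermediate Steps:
$W = -3$ ($W = -4 + 1 = -3$)
$K = \frac{1}{9}$ ($K = \frac{1}{9} \cdot 1 = \frac{1}{9} \approx 0.11111$)
$Z{\left(o,k \right)} = -4 + \frac{1}{-3 + k}$
$a{\left(E \right)} = -5$ ($a{\left(E \right)} = 0 E + \frac{13 - 8}{-3 + 2} = 0 + \frac{13 - 8}{-1} = 0 - 5 = -5$)
$\left(a{\left(19 \right)} + \left(8 - 1\right)^{2}\right)^{2} = \left(-5 + \left(8 - 1\right)^{2}\right)^{2} = \left(-5 + 7^{2}\right)^{2} = \left(-5 + 49\right)^{2} = 44^{2} = 1936$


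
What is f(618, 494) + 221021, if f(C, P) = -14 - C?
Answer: 220389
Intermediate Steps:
f(618, 494) + 221021 = (-14 - 1*618) + 221021 = (-14 - 618) + 221021 = -632 + 221021 = 220389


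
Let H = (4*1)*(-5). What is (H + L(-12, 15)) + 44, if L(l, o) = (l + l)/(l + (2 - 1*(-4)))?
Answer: 28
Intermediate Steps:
L(l, o) = 2*l/(6 + l) (L(l, o) = (2*l)/(l + (2 + 4)) = (2*l)/(l + 6) = (2*l)/(6 + l) = 2*l/(6 + l))
H = -20 (H = 4*(-5) = -20)
(H + L(-12, 15)) + 44 = (-20 + 2*(-12)/(6 - 12)) + 44 = (-20 + 2*(-12)/(-6)) + 44 = (-20 + 2*(-12)*(-⅙)) + 44 = (-20 + 4) + 44 = -16 + 44 = 28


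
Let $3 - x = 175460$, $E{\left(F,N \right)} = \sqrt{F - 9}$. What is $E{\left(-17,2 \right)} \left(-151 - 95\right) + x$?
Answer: $-175457 - 246 i \sqrt{26} \approx -1.7546 \cdot 10^{5} - 1254.4 i$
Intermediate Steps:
$E{\left(F,N \right)} = \sqrt{-9 + F}$
$x = -175457$ ($x = 3 - 175460 = -175457$)
$E{\left(-17,2 \right)} \left(-151 - 95\right) + x = \sqrt{-9 - 17} \left(-151 - 95\right) - 175457 = \sqrt{-26} \left(-246\right) - 175457 = i \sqrt{26} \left(-246\right) - 175457 = - 246 i \sqrt{26} - 175457 = -175457 - 246 i \sqrt{26}$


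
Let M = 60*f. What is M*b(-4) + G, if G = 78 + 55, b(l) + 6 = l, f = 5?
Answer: -2867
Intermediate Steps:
b(l) = -6 + l
G = 133
M = 300 (M = 60*5 = 300)
M*b(-4) + G = 300*(-6 - 4) + 133 = 300*(-10) + 133 = -3000 + 133 = -2867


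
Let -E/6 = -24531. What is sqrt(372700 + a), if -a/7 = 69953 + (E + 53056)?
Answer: I*sqrt(1518665) ≈ 1232.3*I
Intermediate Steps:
E = 147186 (E = -6*(-24531) = 147186)
a = -1891365 (a = -7*(69953 + (147186 + 53056)) = -7*(69953 + 200242) = -7*270195 = -1891365)
sqrt(372700 + a) = sqrt(372700 - 1891365) = sqrt(-1518665) = I*sqrt(1518665)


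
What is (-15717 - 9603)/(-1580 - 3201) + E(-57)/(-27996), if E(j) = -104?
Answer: 177338986/33462219 ≈ 5.2997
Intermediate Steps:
(-15717 - 9603)/(-1580 - 3201) + E(-57)/(-27996) = (-15717 - 9603)/(-1580 - 3201) - 104/(-27996) = -25320/(-4781) - 104*(-1/27996) = -25320*(-1/4781) + 26/6999 = 25320/4781 + 26/6999 = 177338986/33462219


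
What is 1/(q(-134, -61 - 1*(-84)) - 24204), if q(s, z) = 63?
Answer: -1/24141 ≈ -4.1423e-5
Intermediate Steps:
1/(q(-134, -61 - 1*(-84)) - 24204) = 1/(63 - 24204) = 1/(-24141) = -1/24141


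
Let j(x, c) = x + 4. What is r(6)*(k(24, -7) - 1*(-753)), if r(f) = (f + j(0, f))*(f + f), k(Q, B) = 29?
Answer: 93840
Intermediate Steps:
j(x, c) = 4 + x
r(f) = 2*f*(4 + f) (r(f) = (f + (4 + 0))*(f + f) = (f + 4)*(2*f) = (4 + f)*(2*f) = 2*f*(4 + f))
r(6)*(k(24, -7) - 1*(-753)) = (2*6*(4 + 6))*(29 - 1*(-753)) = (2*6*10)*(29 + 753) = 120*782 = 93840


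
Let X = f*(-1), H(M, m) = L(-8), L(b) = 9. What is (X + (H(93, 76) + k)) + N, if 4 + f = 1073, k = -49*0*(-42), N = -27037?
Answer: -28097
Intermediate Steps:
k = 0 (k = 0*(-42) = 0)
f = 1069 (f = -4 + 1073 = 1069)
H(M, m) = 9
X = -1069 (X = 1069*(-1) = -1069)
(X + (H(93, 76) + k)) + N = (-1069 + (9 + 0)) - 27037 = (-1069 + 9) - 27037 = -1060 - 27037 = -28097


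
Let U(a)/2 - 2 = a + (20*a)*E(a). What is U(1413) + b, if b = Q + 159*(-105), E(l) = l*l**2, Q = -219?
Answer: 159451510856356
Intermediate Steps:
E(l) = l**3
b = -16914 (b = -219 + 159*(-105) = -219 - 16695 = -16914)
U(a) = 4 + 2*a + 40*a**4 (U(a) = 4 + 2*(a + (20*a)*a**3) = 4 + 2*(a + 20*a**4) = 4 + (2*a + 40*a**4) = 4 + 2*a + 40*a**4)
U(1413) + b = (4 + 2*1413 + 40*1413**4) - 16914 = (4 + 2826 + 40*3986287771761) - 16914 = (4 + 2826 + 159451510870440) - 16914 = 159451510873270 - 16914 = 159451510856356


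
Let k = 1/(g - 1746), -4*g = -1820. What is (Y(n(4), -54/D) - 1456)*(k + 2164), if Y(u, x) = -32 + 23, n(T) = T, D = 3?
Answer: -4092804195/1291 ≈ -3.1703e+6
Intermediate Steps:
g = 455 (g = -¼*(-1820) = 455)
k = -1/1291 (k = 1/(455 - 1746) = 1/(-1291) = -1/1291 ≈ -0.00077459)
Y(u, x) = -9
(Y(n(4), -54/D) - 1456)*(k + 2164) = (-9 - 1456)*(-1/1291 + 2164) = -1465*2793723/1291 = -4092804195/1291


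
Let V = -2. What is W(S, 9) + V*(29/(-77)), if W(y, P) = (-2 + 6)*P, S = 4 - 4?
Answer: 2830/77 ≈ 36.753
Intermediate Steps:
S = 0
W(y, P) = 4*P
W(S, 9) + V*(29/(-77)) = 4*9 - 58/(-77) = 36 - 58*(-1)/77 = 36 - 2*(-29/77) = 36 + 58/77 = 2830/77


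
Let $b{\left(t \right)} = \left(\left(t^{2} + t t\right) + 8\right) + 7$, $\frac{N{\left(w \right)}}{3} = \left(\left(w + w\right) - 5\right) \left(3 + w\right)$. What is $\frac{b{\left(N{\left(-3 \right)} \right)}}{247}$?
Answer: $\frac{15}{247} \approx 0.060729$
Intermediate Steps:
$N{\left(w \right)} = 3 \left(-5 + 2 w\right) \left(3 + w\right)$ ($N{\left(w \right)} = 3 \left(\left(w + w\right) - 5\right) \left(3 + w\right) = 3 \left(2 w - 5\right) \left(3 + w\right) = 3 \left(-5 + 2 w\right) \left(3 + w\right)$)
$b{\left(t \right)} = 15 + 2 t^{2}$ ($b{\left(t \right)} = \left(\left(t^{2} + t^{2}\right) + 8\right) + 7 = \left(2 t^{2} + 8\right) + 7 = \left(8 + 2 t^{2}\right) + 7 = 15 + 2 t^{2}$)
$\frac{b{\left(N{\left(-3 \right)} \right)}}{247} = \frac{15 + 2 \left(-45 + 3 \left(-3\right) + 6 \left(-3\right)^{2}\right)^{2}}{247} = \left(15 + 2 \left(-45 - 9 + 6 \cdot 9\right)^{2}\right) \frac{1}{247} = \left(15 + 2 \left(-45 - 9 + 54\right)^{2}\right) \frac{1}{247} = \left(15 + 2 \cdot 0^{2}\right) \frac{1}{247} = \left(15 + 2 \cdot 0\right) \frac{1}{247} = \left(15 + 0\right) \frac{1}{247} = 15 \cdot \frac{1}{247} = \frac{15}{247}$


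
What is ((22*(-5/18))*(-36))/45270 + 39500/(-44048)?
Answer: -44461861/49851324 ≈ -0.89189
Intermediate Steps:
((22*(-5/18))*(-36))/45270 + 39500/(-44048) = ((22*(-5*1/18))*(-36))*(1/45270) + 39500*(-1/44048) = ((22*(-5/18))*(-36))*(1/45270) - 9875/11012 = -55/9*(-36)*(1/45270) - 9875/11012 = 220*(1/45270) - 9875/11012 = 22/4527 - 9875/11012 = -44461861/49851324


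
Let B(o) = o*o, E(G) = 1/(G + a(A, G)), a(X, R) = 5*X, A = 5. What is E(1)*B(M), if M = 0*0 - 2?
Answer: 2/13 ≈ 0.15385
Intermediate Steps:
E(G) = 1/(25 + G) (E(G) = 1/(G + 5*5) = 1/(G + 25) = 1/(25 + G))
M = -2 (M = 0 - 2 = -2)
B(o) = o²
E(1)*B(M) = (-2)²/(25 + 1) = 4/26 = (1/26)*4 = 2/13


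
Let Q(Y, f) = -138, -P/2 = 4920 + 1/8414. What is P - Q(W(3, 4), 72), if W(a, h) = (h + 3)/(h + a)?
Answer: -40816315/4207 ≈ -9702.0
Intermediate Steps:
W(a, h) = (3 + h)/(a + h)
P = -41396881/4207 (P = -2*(4920 + 1/8414) = -2*41396881/8414 = -41396881/4207 ≈ -9840.0)
P - Q(W(3, 4), 72) = -41396881/4207 - 1*(-138) = -41396881/4207 + 138 = -40816315/4207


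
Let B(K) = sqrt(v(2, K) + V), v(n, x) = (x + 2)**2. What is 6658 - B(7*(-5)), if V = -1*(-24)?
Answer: 6658 - sqrt(1113) ≈ 6624.6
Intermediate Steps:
v(n, x) = (2 + x)**2
V = 24
B(K) = sqrt(24 + (2 + K)**2) (B(K) = sqrt((2 + K)**2 + 24) = sqrt(24 + (2 + K)**2))
6658 - B(7*(-5)) = 6658 - sqrt(24 + (2 + 7*(-5))**2) = 6658 - sqrt(24 + (2 - 35)**2) = 6658 - sqrt(24 + (-33)**2) = 6658 - sqrt(24 + 1089) = 6658 - sqrt(1113)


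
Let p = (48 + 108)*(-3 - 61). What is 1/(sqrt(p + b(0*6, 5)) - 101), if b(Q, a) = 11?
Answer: -101/20174 - I*sqrt(9973)/20174 ≈ -0.0050064 - 0.0049502*I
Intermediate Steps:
p = -9984 (p = 156*(-64) = -9984)
1/(sqrt(p + b(0*6, 5)) - 101) = 1/(sqrt(-9984 + 11) - 101) = 1/(sqrt(-9973) - 101) = 1/(I*sqrt(9973) - 101) = 1/(-101 + I*sqrt(9973))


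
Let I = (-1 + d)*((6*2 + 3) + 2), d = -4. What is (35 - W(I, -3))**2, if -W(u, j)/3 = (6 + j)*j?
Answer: 64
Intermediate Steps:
I = -85 (I = (-1 - 4)*((6*2 + 3) + 2) = -5*((12 + 3) + 2) = -5*(15 + 2) = -5*17 = -85)
W(u, j) = -3*j*(6 + j) (W(u, j) = -3*(6 + j)*j = -3*j*(6 + j))
(35 - W(I, -3))**2 = (35 - (-3)*(-3)*(6 - 3))**2 = (35 - (-3)*(-3)*3)**2 = (35 - 1*27)**2 = (35 - 27)**2 = 8**2 = 64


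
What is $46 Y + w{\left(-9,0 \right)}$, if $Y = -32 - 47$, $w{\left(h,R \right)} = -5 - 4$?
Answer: $-3643$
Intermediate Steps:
$w{\left(h,R \right)} = -9$
$Y = -79$
$46 Y + w{\left(-9,0 \right)} = 46 \left(-79\right) - 9 = -3634 - 9 = -3643$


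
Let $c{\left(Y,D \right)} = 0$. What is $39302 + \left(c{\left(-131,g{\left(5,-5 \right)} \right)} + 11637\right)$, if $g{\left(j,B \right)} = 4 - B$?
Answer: $50939$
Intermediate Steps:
$39302 + \left(c{\left(-131,g{\left(5,-5 \right)} \right)} + 11637\right) = 39302 + \left(0 + 11637\right) = 39302 + 11637 = 50939$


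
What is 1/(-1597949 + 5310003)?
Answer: 1/3712054 ≈ 2.6939e-7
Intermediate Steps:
1/(-1597949 + 5310003) = 1/3712054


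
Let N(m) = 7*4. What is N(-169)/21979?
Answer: 28/21979 ≈ 0.0012739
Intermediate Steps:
N(m) = 28
N(-169)/21979 = 28/21979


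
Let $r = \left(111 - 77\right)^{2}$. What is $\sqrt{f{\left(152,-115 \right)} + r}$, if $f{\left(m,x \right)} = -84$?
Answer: $4 \sqrt{67} \approx 32.741$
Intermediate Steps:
$r = 1156$ ($r = 34^{2} = 1156$)
$\sqrt{f{\left(152,-115 \right)} + r} = \sqrt{-84 + 1156} = \sqrt{1072} = 4 \sqrt{67}$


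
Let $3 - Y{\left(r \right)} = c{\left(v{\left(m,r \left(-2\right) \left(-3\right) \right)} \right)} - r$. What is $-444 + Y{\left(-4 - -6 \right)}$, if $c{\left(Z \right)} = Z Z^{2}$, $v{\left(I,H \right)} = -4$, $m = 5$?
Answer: $-375$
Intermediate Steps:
$c{\left(Z \right)} = Z^{3}$
$Y{\left(r \right)} = 67 + r$ ($Y{\left(r \right)} = 3 - \left(\left(-4\right)^{3} - r\right) = 3 - \left(-64 - r\right) = 3 + \left(64 + r\right) = 67 + r$)
$-444 + Y{\left(-4 - -6 \right)} = -444 + \left(67 - -2\right) = -444 + \left(67 + \left(-4 + 6\right)\right) = -444 + \left(67 + 2\right) = -444 + 69 = -375$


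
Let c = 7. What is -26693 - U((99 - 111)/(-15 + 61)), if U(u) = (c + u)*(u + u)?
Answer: -14118737/529 ≈ -26689.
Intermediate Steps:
U(u) = 2*u*(7 + u) (U(u) = (7 + u)*(u + u) = (7 + u)*(2*u) = 2*u*(7 + u))
-26693 - U((99 - 111)/(-15 + 61)) = -26693 - 2*(99 - 111)/(-15 + 61)*(7 + (99 - 111)/(-15 + 61)) = -26693 - 2*(-12/46)*(7 - 12/46) = -26693 - 2*(-12*1/46)*(7 - 12*1/46) = -26693 - 2*(-6)*(7 - 6/23)/23 = -26693 - 2*(-6)*155/(23*23) = -26693 - 1*(-1860/529) = -26693 + 1860/529 = -14118737/529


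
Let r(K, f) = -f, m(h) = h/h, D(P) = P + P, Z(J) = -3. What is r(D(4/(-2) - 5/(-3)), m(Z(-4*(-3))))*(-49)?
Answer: 49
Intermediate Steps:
D(P) = 2*P
m(h) = 1
r(D(4/(-2) - 5/(-3)), m(Z(-4*(-3))))*(-49) = -1*1*(-49) = -1*(-49) = 49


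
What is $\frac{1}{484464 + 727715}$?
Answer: $\frac{1}{1212179} \approx 8.2496 \cdot 10^{-7}$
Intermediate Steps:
$\frac{1}{484464 + 727715} = \frac{1}{1212179}$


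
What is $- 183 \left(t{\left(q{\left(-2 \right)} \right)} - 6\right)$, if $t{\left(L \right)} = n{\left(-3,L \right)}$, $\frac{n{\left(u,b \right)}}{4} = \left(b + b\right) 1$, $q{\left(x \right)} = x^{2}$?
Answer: $-4758$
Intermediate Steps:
$n{\left(u,b \right)} = 8 b$ ($n{\left(u,b \right)} = 4 \left(b + b\right) 1 = 4 \cdot 2 b 1 = 4 \cdot 2 b = 8 b$)
$t{\left(L \right)} = 8 L$
$- 183 \left(t{\left(q{\left(-2 \right)} \right)} - 6\right) = - 183 \left(8 \left(-2\right)^{2} - 6\right) = - 183 \left(8 \cdot 4 - 6\right) = - 183 \left(32 - 6\right) = \left(-183\right) 26 = -4758$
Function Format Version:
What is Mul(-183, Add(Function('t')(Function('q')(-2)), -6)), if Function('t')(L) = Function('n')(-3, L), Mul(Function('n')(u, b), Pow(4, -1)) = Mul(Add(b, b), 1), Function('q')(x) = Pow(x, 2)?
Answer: -4758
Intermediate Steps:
Function('n')(u, b) = Mul(8, b) (Function('n')(u, b) = Mul(4, Mul(Add(b, b), 1)) = Mul(4, Mul(Mul(2, b), 1)) = Mul(4, Mul(2, b)) = Mul(8, b))
Function('t')(L) = Mul(8, L)
Mul(-183, Add(Function('t')(Function('q')(-2)), -6)) = Mul(-183, Add(Mul(8, Pow(-2, 2)), -6)) = Mul(-183, Add(Mul(8, 4), -6)) = Mul(-183, Add(32, -6)) = Mul(-183, 26) = -4758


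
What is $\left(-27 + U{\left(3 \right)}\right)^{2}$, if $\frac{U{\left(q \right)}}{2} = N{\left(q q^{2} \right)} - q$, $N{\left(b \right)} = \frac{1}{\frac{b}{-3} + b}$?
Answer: $\frac{87616}{81} \approx 1081.7$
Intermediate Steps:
$N{\left(b \right)} = \frac{3}{2 b}$ ($N{\left(b \right)} = \frac{1}{b \left(- \frac{1}{3}\right) + b} = \frac{1}{- \frac{b}{3} + b} = \frac{1}{\frac{2}{3} b} = \frac{3}{2 b}$)
$U{\left(q \right)} = - 2 q + \frac{3}{q^{3}}$ ($U{\left(q \right)} = 2 \left(\frac{3}{2 q q^{2}} - q\right) = 2 \left(\frac{3}{2 q^{3}} - q\right) = 2 \left(- q + \frac{3}{2 q^{3}}\right) = - 2 q + \frac{3}{q^{3}}$)
$\left(-27 + U{\left(3 \right)}\right)^{2} = \left(-27 + \left(\left(-2\right) 3 + \frac{3}{27}\right)\right)^{2} = \left(-27 + \left(-6 + 3 \cdot \frac{1}{27}\right)\right)^{2} = \left(-27 + \left(-6 + \frac{1}{9}\right)\right)^{2} = \left(-27 - \frac{53}{9}\right)^{2} = \left(- \frac{296}{9}\right)^{2} = \frac{87616}{81}$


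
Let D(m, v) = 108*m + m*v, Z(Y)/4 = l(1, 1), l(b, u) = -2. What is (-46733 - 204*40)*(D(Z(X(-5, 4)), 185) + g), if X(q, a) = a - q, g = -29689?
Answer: 1758387469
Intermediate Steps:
Z(Y) = -8 (Z(Y) = 4*(-2) = -8)
(-46733 - 204*40)*(D(Z(X(-5, 4)), 185) + g) = (-46733 - 204*40)*(-8*(108 + 185) - 29689) = (-46733 - 8160)*(-8*293 - 29689) = -54893*(-2344 - 29689) = -54893*(-32033) = 1758387469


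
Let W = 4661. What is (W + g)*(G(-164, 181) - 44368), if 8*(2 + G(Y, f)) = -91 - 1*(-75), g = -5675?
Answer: 44993208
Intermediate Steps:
G(Y, f) = -4 (G(Y, f) = -2 + (-91 - 1*(-75))/8 = -2 + (-91 + 75)/8 = -2 + (1/8)*(-16) = -2 - 2 = -4)
(W + g)*(G(-164, 181) - 44368) = (4661 - 5675)*(-4 - 44368) = -1014*(-44372) = 44993208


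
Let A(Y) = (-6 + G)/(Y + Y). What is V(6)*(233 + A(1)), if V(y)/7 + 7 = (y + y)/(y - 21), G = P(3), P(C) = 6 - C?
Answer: -126399/10 ≈ -12640.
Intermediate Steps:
G = 3 (G = 6 - 1*3 = 6 - 3 = 3)
V(y) = -49 + 14*y/(-21 + y) (V(y) = -49 + 7*((y + y)/(y - 21)) = -49 + 7*((2*y)/(-21 + y)) = -49 + 7*(2*y/(-21 + y)) = -49 + 14*y/(-21 + y))
A(Y) = -3/(2*Y) (A(Y) = (-6 + 3)/(Y + Y) = -3*1/(2*Y) = -3/(2*Y))
V(6)*(233 + A(1)) = (7*(147 - 5*6)/(-21 + 6))*(233 - 3/2/1) = (7*(147 - 30)/(-15))*(233 - 3/2*1) = (7*(-1/15)*117)*(233 - 3/2) = -273/5*463/2 = -126399/10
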